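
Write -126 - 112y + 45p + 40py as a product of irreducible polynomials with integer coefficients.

(5p - 14)(8y + 9)

Group as (40py + 45p) + (-112y - 126) = 5p(8y + 9) - 14(8y + 9).
Both groups share the factor (8y + 9).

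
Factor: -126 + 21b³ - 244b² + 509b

(3b - 7)(7b - 2)(b - 9)

Trying the rational-root candidates, b = 9 is a root, so (b - 9) divides it; the quotient is 21b² - 55b + 14.
The remaining quadratic factors as (7b - 2)(3b - 7).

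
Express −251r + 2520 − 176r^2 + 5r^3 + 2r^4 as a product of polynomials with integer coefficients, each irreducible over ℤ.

By the rational root theorem, r = 7/2 is a root, giving the factor (2r − 7) and quotient r^3 + 6r^2 − 67r − 360.
Then r = −9 is a root, so (r + 9) is a factor; dividing leaves r^2 − 3r − 40.
The remaining quadratic factors as (r − 8)(r + 5).

(2r − 7)(r + 5)(r + 9)(r − 8)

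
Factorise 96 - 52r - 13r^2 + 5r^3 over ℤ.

Testing divisors of the constant over divisors of the leading coefficient, r = 8/5 is a root, so (5r - 8) divides it; the quotient is r^2 - r - 12.
The remaining quadratic factors as (r + 3)(r - 4).

(5r - 8)(r + 3)(r - 4)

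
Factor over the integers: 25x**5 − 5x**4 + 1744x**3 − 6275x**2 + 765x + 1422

Among the possible rational roots, x = 3/5 is a root, so (5x − 3) is a factor; dividing leaves 5x**4 + 2x**3 + 350x**2 − 1045x − 474.
Then x = −2/5 is a root, so (5x + 2) is a factor; dividing leaves x**3 + 70x − 237.
Continuing, x = 3 is a root, so (x − 3) divides it; the quotient is x**2 + 3x + 79.
The quadratic x**2 + 3x + 79 has discriminant −307 < 0 and is irreducible over ℤ.

(5x + 2)(5x − 3)(x − 3)(x**2 + 3x + 79)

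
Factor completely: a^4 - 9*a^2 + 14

Substitute u = a^2 to get a quadratic in u, then factor.
a^2 - 7 is irreducible over ℤ (7 is not a perfect square).
a^2 - 2 is irreducible over ℤ (2 is not a perfect square).

(a^2 - 2)*(a^2 - 7)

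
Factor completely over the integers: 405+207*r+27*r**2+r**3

(r+15)*(r+3)*(r+9)

Trying the rational-root candidates, r = −3 is a root, so (r+3) is a factor; dividing leaves r**2+24*r+135.
The remaining quadratic factors as (r+9)(r+15).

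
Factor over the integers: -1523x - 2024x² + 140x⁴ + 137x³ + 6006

Testing divisors of the constant over divisors of the leading coefficient, x = 13/4 is a root, giving the factor (4x - 13) and quotient 35x³ + 148x² - 25x - 462.
Then x = -14/5 is a root, so (5x + 14) divides it; the quotient is 7x² + 10x - 33.
The remaining quadratic factors as (7x - 11)(x + 3).

(4x - 13)(5x + 14)(7x - 11)(x + 3)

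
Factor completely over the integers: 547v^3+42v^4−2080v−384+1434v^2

(6v+1)(7v−8)(v+6)(v+8)

By the rational root theorem, v = −1/6 is a root, so (6v+1) divides it; the quotient is 7v^3+90v^2+224v−384.
Next, v = −6 is a root, giving the factor (v+6) and quotient 7v^2+48v−64.
The remaining quadratic factors as (7v−8)(v+8).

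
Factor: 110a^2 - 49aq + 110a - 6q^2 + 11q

Group: 10a(11a - 6q + 11) + q(11a - 6q + 11); both groups contain (11a - 6q + 11).

(10a + q)(11a - 6q + 11)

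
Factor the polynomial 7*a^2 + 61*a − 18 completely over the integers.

Need a pair with product 7·(−18) = −126 and sum 61: that's −2 and 63.
Split the middle term: 7*a^2 − 2*a + 63*a − 18 = a*(7*a − 2) + 9*(7*a − 2).

(7*a − 2)*(a + 9)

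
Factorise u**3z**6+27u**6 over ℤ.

Factor out u**3 first: what remains is 27u**3+z**6.
Recognize a sum of cubes with the parts 3u and z**2.

u**3(3u+z**2)(9u**2-3uz**2+z**4)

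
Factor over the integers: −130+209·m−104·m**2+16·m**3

Trying the rational-root candidates, m = 13/4 is a root, giving the factor (4·m−13) and quotient 4·m**2−13·m+10.
The remaining quadratic factors as (m−2)(4·m−5).

(4·m−13)·(4·m−5)·(m−2)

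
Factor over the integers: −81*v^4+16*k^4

(2*k+3*v)*(2*k−3*v)*(4*k^2+9*v^2)

(2*k)⁴ − (3*v)⁴ = ((2*k)² − (3*v)²)((2*k)² + (3*v)²); the first factor splits again, the second (4*k^2+9*v^2) is irreducible.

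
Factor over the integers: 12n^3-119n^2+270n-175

(3n-5)(4n-5)(n-7)

Among the possible rational roots, n = 7 is a root, so (n-7) is a factor; dividing leaves 12n^2-35n+25.
The remaining quadratic factors as (4n-5)(3n-5).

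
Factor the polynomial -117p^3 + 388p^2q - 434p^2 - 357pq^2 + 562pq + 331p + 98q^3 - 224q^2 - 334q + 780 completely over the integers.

-(13p - 7q + 15)(9p - 7q - 13)(p - 2q + 4)

Group: 13p(-9p^2 + 25pq - 23p - 14q^2 + 2q + 52) + (-7q + 15)(-9p^2 + 25pq - 23p - 14q^2 + 2q + 52); both groups contain (-9p^2 + 25pq - 23p - 14q^2 + 2q + 52), so (13p - 7q + 15) is a factor with cofactor -9p^2 + 25pq - 23p - 14q^2 + 2q + 52.
The cofactor groups again: -9p^2 + 25pq - 23p - 14q^2 + 2q + 52 = -9p(p - 2q + 4) + (7q + 13)(p - 2q + 4); both groups contain (p - 2q + 4), giving -(9p - 7q - 13)(p - 2q + 4).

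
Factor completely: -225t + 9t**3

9t(t + 5)(t - 5)

Pull out the common factor 9t; t**2 - 25 is a difference of squares.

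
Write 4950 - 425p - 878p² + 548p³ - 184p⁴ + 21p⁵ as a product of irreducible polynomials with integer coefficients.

(3p - 10)(7p + 11)(p - 5)(p² - 2p + 9)

Testing divisors of the constant over divisors of the leading coefficient, p = -11/7 is a root, giving the factor (7p + 11) and quotient 3p⁴ - 31p³ + 127p² - 325p + 450.
Next, p = 10/3 is a root, so (3p - 10) is a factor; dividing leaves p³ - 7p² + 19p - 45.
Next, p = 5 is a root, giving the factor (p - 5) and quotient p² - 2p + 9.
The quadratic p² - 2p + 9 has discriminant -32 < 0 and is irreducible over ℤ.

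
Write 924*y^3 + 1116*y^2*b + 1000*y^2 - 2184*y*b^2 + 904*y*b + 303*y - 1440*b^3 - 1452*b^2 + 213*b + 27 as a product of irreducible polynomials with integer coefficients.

(11*y - 15*b + 3)*(6*y + 12*b + 1)*(14*y + 8*b + 9)

Group: 6*y*(154*y^2 - 122*y*b + 141*y - 120*b^2 - 111*b + 27) + (12*b + 1)*(154*y^2 - 122*y*b + 141*y - 120*b^2 - 111*b + 27); both groups contain (154*y^2 - 122*y*b + 141*y - 120*b^2 - 111*b + 27), so (6*y + 12*b + 1) is a factor with cofactor 154*y^2 - 122*y*b + 141*y - 120*b^2 - 111*b + 27.
The cofactor groups again: 154*y^2 - 122*y*b + 141*y - 120*b^2 - 111*b + 27 = 14*y*(11*y - 15*b + 3) + (8*b + 9)*(11*y - 15*b + 3); both groups contain (11*y - 15*b + 3), giving (14*y + 8*b + 9)*(11*y - 15*b + 3).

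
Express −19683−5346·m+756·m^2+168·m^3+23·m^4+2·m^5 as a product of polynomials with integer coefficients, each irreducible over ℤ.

(2·m−9)·(m+3)·(m+9)·(m^2+4·m+81)

Trying the rational-root candidates, m = −3 is a root, giving the factor (m+3) and quotient 2·m^4+17·m^3+117·m^2+405·m−6561.
Continuing, m = −9 is a root, so (m+9) is a factor; dividing leaves 2·m^3−m^2+126·m−729.
Then m = 9/2 is a root, giving the factor (2·m−9) and quotient m^2+4·m+81.
The quadratic m^2+4·m+81 has discriminant −308 < 0 and is irreducible over ℤ.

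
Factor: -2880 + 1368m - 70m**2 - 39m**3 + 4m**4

Among the possible rational roots, m = 15/4 is a root, so (4m - 15) is a factor; dividing leaves m**3 - 6m**2 - 40m + 192.
Then m = 4 is a root, so (m - 4) is a factor; dividing leaves m**2 - 2m - 48.
The remaining quadratic factors as (m - 8)(m + 6).

(4m - 15)(m + 6)(m - 4)(m - 8)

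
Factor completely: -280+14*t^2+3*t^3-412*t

(3*t+2)*(t+14)*(t-10)

By the rational root theorem, t = -2/3 is a root, so (3*t+2) is a factor; dividing leaves t^2+4*t-140.
The remaining quadratic factors as (t-10)(t+14).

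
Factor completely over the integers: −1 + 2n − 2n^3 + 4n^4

(2n − 1)(2n^3 + 1)

Group as (4n^4 + 2n) + (−2n^3 − 1) = 2n(2n^3 + 1) − (2n^3 + 1).
Both groups share the factor (2n^3 + 1).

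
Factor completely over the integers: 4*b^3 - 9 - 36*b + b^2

By the rational root theorem, b = 3 is a root, so (b - 3) divides it; the quotient is 4*b^2 + 13*b + 3.
The remaining quadratic factors as (4*b + 1)(b + 3).

(4*b + 1)*(b + 3)*(b - 3)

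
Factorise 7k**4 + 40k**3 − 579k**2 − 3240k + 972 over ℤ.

Among the possible rational roots, k = −6 is a root, so (k + 6) is a factor; dividing leaves 7k**3 − 2k**2 − 567k + 162.
Continuing, k = −9 is a root, giving the factor (k + 9) and quotient 7k**2 − 65k + 18.
The remaining quadratic factors as (7k − 2)(k − 9).

(7k − 2)(k + 6)(k + 9)(k − 9)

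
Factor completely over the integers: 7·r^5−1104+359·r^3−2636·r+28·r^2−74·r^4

(7·r+3)·(r+2)·(r−4)·(r^2−9·r+46)

Among the possible rational roots, r = −2 is a root, giving the factor (r+2) and quotient 7·r^4−88·r^3+535·r^2−1042·r−552.
Next, r = −3/7 is a root, so (7·r+3) divides it; the quotient is r^3−13·r^2+82·r−184.
Next, r = 4 is a root, giving the factor (r−4) and quotient r^2−9·r+46.
The quadratic r^2−9·r+46 has discriminant −103 < 0 and is irreducible over ℤ.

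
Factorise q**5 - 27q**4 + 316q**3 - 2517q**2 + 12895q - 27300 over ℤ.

(q - 12)(q - 5)(q - 7)(q**2 - 3q + 65)

Trying the rational-root candidates, q = 7 is a root, so (q - 7) is a factor; dividing leaves q**4 - 20q**3 + 176q**2 - 1285q + 3900.
Then q = 5 is a root, so (q - 5) is a factor; dividing leaves q**3 - 15q**2 + 101q - 780.
Then q = 12 is a root, giving the factor (q - 12) and quotient q**2 - 3q + 65.
The quadratic q**2 - 3q + 65 has discriminant -251 < 0 and is irreducible over ℤ.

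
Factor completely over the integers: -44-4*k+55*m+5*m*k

(5*m-4)*(k+11)

Group as (5*m*k+55*m) + (-4*k-44) = 5*m*(k+11) - 4*(k+11).
Both groups share the factor (k+11).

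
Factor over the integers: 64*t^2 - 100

4*(4*t + 5)*(4*t - 5)

Factor out 4, leaving 16*t^2 - 25, which is a difference of two squares.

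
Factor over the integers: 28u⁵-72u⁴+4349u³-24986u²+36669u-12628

Testing divisors of the constant over divisors of the leading coefficient, u = 1/2 is a root, so (2u-1) divides it; the quotient is 14u⁴-29u³+2160u²-11413u+12628.
Continuing, u = 11/7 is a root, giving the factor (7u-11) and quotient 2u³-u²+307u-1148.
Continuing, u = 7/2 is a root, so (2u-7) divides it; the quotient is u²+3u+164.
The quadratic u²+3u+164 has discriminant -647 < 0 and is irreducible over ℤ.

(2u-1)(2u-7)(7u-11)(u²+3u+164)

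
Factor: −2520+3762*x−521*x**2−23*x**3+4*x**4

(4*x−3)*(x+12)*(x−10)*(x−7)

By the rational root theorem, x = 7 is a root, so (x−7) is a factor; dividing leaves 4*x**3+5*x**2−486*x+360.
Then x = −12 is a root, giving the factor (x+12) and quotient 4*x**2−43*x+30.
The remaining quadratic factors as (4*x−3)(x−10).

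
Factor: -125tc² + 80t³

5t(4t - 5c)(4t + 5c)

Pull out the common factor 5t; 16t² - 25c² is a difference of squares.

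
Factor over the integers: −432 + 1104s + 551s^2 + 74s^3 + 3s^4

By the rational root theorem, s = −12 is a root, giving the factor (s + 12) and quotient 3s^3 + 38s^2 + 95s − 36.
Then s = −4 is a root, so (s + 4) divides it; the quotient is 3s^2 + 26s − 9.
The remaining quadratic factors as (3s − 1)(s + 9).

(3s − 1)(s + 12)(s + 4)(s + 9)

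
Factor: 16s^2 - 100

Pull out the common factor 4; 4s^2 - 25 is a difference of squares.

4(2s + 5)(2s - 5)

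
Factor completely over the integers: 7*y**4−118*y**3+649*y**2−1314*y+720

(7*y−6)*(y−3)*(y−5)*(y−8)

By the rational root theorem, y = 8 is a root, so (y−8) is a factor; dividing leaves 7*y**3−62*y**2+153*y−90.
Next, y = 3 is a root, so (y−3) divides it; the quotient is 7*y**2−41*y+30.
The remaining quadratic factors as (7*y−6)(y−5).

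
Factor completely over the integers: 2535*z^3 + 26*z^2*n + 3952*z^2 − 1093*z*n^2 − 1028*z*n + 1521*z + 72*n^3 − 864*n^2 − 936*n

(13*z − 8*n)*(15*z − n + 13)*(13*z + 9*n + 9)

Group: 15*z*(169*z^2 + 13*z*n + 117*z − 72*n^2 − 72*n) + (−n + 13)*(169*z^2 + 13*z*n + 117*z − 72*n^2 − 72*n); both groups contain (169*z^2 + 13*z*n + 117*z − 72*n^2 − 72*n), so (15*z − n + 13) is a factor with cofactor 169*z^2 + 13*z*n + 117*z − 72*n^2 − 72*n.
The cofactor groups again: 169*z^2 + 13*z*n + 117*z − 72*n^2 − 72*n = 13*z*(13*z − 8*n) + (9*n + 9)*(13*z − 8*n); both groups contain (13*z − 8*n), giving (13*z + 9*n + 9)*(13*z − 8*n).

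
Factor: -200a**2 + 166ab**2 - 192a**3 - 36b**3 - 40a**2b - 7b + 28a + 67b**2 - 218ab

Group: 4a(-48a**2 - 22ab - 50a + 36b**2 - 67b + 7) - b(-48a**2 - 22ab - 50a + 36b**2 - 67b + 7); both groups contain (-48a**2 - 22ab - 50a + 36b**2 - 67b + 7), so (4a - b) is a factor with cofactor -48a**2 - 22ab - 50a + 36b**2 - 67b + 7.
The cofactor groups again: -48a**2 - 22ab - 50a + 36b**2 - 67b + 7 = -8a(6a - 4b + 7) + (-9b + 1)(6a - 4b + 7); both groups contain (6a - 4b + 7), giving -(8a + 9b - 1)(6a - 4b + 7).

-(4a - b)(6a - 4b + 7)(8a + 9b - 1)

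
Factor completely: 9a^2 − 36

Factor out 9, leaving a^2 − 4, which is a difference of two squares.

9(a + 2)(a − 2)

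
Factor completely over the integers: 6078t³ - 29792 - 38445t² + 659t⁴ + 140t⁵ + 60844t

Among the possible rational roots, t = 7/5 is a root, so (5t - 7) is a factor; dividing leaves 28t⁴ + 171t³ + 1455t² - 5652t + 4256.
Then t = 7/4 is a root, giving the factor (4t - 7) and quotient 7t³ + 55t² + 460t - 608.
Continuing, t = 8/7 is a root, so (7t - 8) divides it; the quotient is t² + 9t + 76.
The quadratic t² + 9t + 76 has discriminant -223 < 0 and is irreducible over ℤ.

(4t - 7)(5t - 7)(7t - 8)(t² + 9t + 76)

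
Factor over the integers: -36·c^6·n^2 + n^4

Factor out n^2 first: what remains is -36·c^6 + n^2.
Recognize a difference of squares with the parts n and 6·c^3.

-n^2·(6·c^3 + n)·(6·c^3 - n)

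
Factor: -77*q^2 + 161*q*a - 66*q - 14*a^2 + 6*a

-(7*q - 14*a + 6)*(11*q - a)

Group: -7*q*(11*q - a) + (14*a - 6)*(11*q - a); both groups contain (11*q - a).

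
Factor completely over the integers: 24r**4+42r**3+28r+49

(4r+7)(6r**3+7)

Group as (24r**4+28r) + (42r**3+49) = 4r(6r**3+7) + 7(6r**3+7).
Both groups share the factor (6r**3+7).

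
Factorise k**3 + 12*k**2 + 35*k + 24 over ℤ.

(k + 1)*(k + 3)*(k + 8)

Among the possible rational roots, k = −8 is a root, so (k + 8) is a factor; dividing leaves k**2 + 4*k + 3.
The remaining quadratic factors as (k + 1)(k + 3).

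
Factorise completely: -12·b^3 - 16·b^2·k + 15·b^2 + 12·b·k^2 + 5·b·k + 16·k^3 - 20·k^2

Group: 3·b·(-4·b^2 + 5·b + 4·k^2 - 5·k) + 4·k·(-4·b^2 + 5·b + 4·k^2 - 5·k); both groups contain (-4·b^2 + 5·b + 4·k^2 - 5·k), so (3·b + 4·k) is a factor with cofactor -4·b^2 + 5·b + 4·k^2 - 5·k.
The cofactor groups again: -4·b^2 + 5·b + 4·k^2 - 5·k = -4·b·(b - k) + (-4·k + 5)·(b - k); both groups contain (b - k), giving -(4·b + 4·k - 5)·(b - k).

-(3·b + 4·k)·(4·b + 4·k - 5)·(b - k)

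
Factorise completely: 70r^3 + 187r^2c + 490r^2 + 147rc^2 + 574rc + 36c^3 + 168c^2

(2r + 3c + 14)(5r + 3c)(7r + 4c)

Group: 2r(35r^2 + 41rc + 12c^2) + (3c + 14)(35r^2 + 41rc + 12c^2); both groups contain (35r^2 + 41rc + 12c^2), so (2r + 3c + 14) is a factor with cofactor 35r^2 + 41rc + 12c^2.
The cofactor groups again: 35r^2 + 41rc + 12c^2 = 5r(7r + 4c) + 3c(7r + 4c); both groups contain (7r + 4c), giving (5r + 3c)(7r + 4c).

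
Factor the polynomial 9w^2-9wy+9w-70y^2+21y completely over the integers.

Group: 3w(3w+7y) + (-10y+3)(3w+7y); both groups contain (3w+7y).

(3w+7y)(3w-10y+3)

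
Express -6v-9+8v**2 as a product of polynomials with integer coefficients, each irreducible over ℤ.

Need a pair with product 8·(-9) = -72 and sum -6: that's -12 and 6.
Split the middle term: 8v**2-12v + 6v-9 = 4v(2v-3) + 3(2v-3).

(2v-3)(4v+3)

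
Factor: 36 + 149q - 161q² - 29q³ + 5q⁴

By the rational root theorem, q = -1/5 is a root, so (5q + 1) is a factor; dividing leaves q³ - 6q² - 31q + 36.
Next, q = 1 is a root, so (q - 1) divides it; the quotient is q² - 5q - 36.
The remaining quadratic factors as (q + 4)(q - 9).

(5q + 1)(q + 4)(q - 1)(q - 9)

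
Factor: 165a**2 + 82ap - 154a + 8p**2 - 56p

(11a + 4p)(15a + 2p - 14)

Group: 15a(11a + 4p) + (2p - 14)(11a + 4p); both groups contain (11a + 4p).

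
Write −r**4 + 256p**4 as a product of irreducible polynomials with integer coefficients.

Difference of squares twice: with A = 4p and B = r, A⁴ − B⁴ = (A² − B²)(A² + B²), and A² − B² factors again.

(4p + r)(4p − r)(16p**2 + r**2)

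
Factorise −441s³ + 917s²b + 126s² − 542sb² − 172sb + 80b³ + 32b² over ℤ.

Group: 7s(−63s² + 59sb + 18s − 10b² − 4b) − 8b(−63s² + 59sb + 18s − 10b² − 4b); both groups contain (−63s² + 59sb + 18s − 10b² − 4b), so (7s − 8b) is a factor with cofactor −63s² + 59sb + 18s − 10b² − 4b.
The cofactor groups again: −63s² + 59sb + 18s − 10b² − 4b = −7s(9s − 2b) + (5b + 2)(9s − 2b); both groups contain (9s − 2b), giving −(7s − 5b − 2)(9s − 2b).

−(9s − 2b)(7s − 5b − 2)(7s − 8b)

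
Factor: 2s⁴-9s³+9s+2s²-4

(2s-1)(s+1)(s-1)(s-4)

By the rational root theorem, s = 4 is a root, giving the factor (s-4) and quotient 2s³-s²-2s+1.
Next, s = -1 is a root, so (s+1) is a factor; dividing leaves 2s²-3s+1.
The remaining quadratic factors as (2s-1)(s-1).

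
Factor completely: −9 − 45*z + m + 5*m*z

Group as (5*m*z + m) + (−45*z − 9) = m*(5*z + 1) − 9*(5*z + 1).
Both groups share the factor (5*z + 1).

(5*z + 1)*(m − 9)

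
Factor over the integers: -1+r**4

Write as (r**2)² − (1)², then factor r**2-1 once more.

(r+1)(r-1)(r**2+1)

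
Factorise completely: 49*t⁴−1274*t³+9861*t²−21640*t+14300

(7*t−10)*(7*t−11)*(t−10)*(t−13)

Among the possible rational roots, t = 11/7 is a root, so (7*t−11) is a factor; dividing leaves 7*t³−171*t²+1140*t−1300.
Next, t = 10 is a root, giving the factor (t−10) and quotient 7*t²−101*t+130.
The remaining quadratic factors as (t−13)(7*t−10).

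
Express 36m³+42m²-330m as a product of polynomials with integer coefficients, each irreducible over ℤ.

Pull out the common factor 6m, then factor the remaining trinomial.

6m(2m-5)(3m+11)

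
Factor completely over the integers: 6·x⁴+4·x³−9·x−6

(3·x+2)·(2·x³−3)

Group as (6·x⁴−9·x) + (4·x³−6) = 3·x·(2·x³−3) + 2·(2·x³−3).
Both groups share the factor (2·x³−3).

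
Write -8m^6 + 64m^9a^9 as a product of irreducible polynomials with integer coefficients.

8m^6(2ma^3 - 1)(4m^2a^6 + 2ma^3 + 1)

Factor out 8m^6 first: what remains is 8m^3a^9 - 1.
Recognize a difference of cubes with the parts 2ma^3 and 1.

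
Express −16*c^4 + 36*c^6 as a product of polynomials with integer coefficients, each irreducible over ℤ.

Pull out the common factor 4*c^4, leaving 9*c^2 − 4.
Recognize a difference of squares with the parts 3*c and 2.

4*c^4*(3*c + 2)*(3*c − 2)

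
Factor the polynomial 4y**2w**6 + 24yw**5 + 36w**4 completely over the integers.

Factor out 4w**4 first: what remains is y**2w**2 + 6yw + 9.
Recognize a perfect-square trinomial with the parts yw and 3.

4w**4(yw + 3)**2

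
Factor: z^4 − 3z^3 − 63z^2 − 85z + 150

(z + 3)(z + 5)(z − 1)(z − 10)

Testing divisors of the constant over divisors of the leading coefficient, z = −3 is a root, giving the factor (z + 3) and quotient z^3 − 6z^2 − 45z + 50.
Then z = 1 is a root, giving the factor (z − 1) and quotient z^2 − 5z − 50.
The remaining quadratic factors as (z + 5)(z − 10).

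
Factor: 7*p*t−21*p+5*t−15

Group as (7*p*t−21*p) + (5*t−15) = 7*p*(t−3) + 5*(t−3).
Both groups share the factor (t−3).

(7*p+5)*(t−3)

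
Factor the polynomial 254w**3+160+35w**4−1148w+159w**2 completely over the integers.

Trying the rational-root candidates, w = −4 is a root, giving the factor (w+4) and quotient 35w**3+114w**2−297w+40.
Next, w = 1/7 is a root, giving the factor (7w−1) and quotient 5w**2+17w−40.
The remaining quadratic factors as (w+5)(5w−8).

(5w−8)(7w−1)(w+4)(w+5)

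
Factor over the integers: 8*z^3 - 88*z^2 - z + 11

(z - 11)*(8*z^2 - 1)

Group as (8*z^3 - z) + (-88*z^2 + 11) = z*(8*z^2 - 1) - 11*(8*z^2 - 1).
Both groups share the factor (8*z^2 - 1).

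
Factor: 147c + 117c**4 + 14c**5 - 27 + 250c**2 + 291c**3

Trying the rational-root candidates, c = 1/7 is a root, so (7c - 1) is a factor; dividing leaves 2c**4 + 17c**3 + 44c**2 + 42c + 27.
Next, c = -3 is a root, giving the factor (c + 3) and quotient 2c**3 + 11c**2 + 11c + 9.
Continuing, c = -9/2 is a root, so (2c + 9) is a factor; dividing leaves c**2 + c + 1.
The quadratic c**2 + c + 1 has discriminant -3 < 0 and is irreducible over ℤ.

(2c + 9)(7c - 1)(c + 3)(c**2 + c + 1)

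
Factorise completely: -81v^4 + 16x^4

(2x)⁴ − (3v)⁴ = ((2x)² − (3v)²)((2x)² + (3v)²); the first factor splits again, the second (4x^2 + 9v^2) is irreducible.

(2x - 3v)(2x + 3v)(4x^2 + 9v^2)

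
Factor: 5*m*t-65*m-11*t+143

(5*m-11)*(t-13)

Group as (5*m*t-65*m) + (-11*t+143) = 5*m*(t-13) - 11*(t-13).
Both groups share the factor (t-13).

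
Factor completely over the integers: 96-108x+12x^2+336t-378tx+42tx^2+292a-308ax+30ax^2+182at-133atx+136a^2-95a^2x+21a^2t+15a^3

(3a-x+8)(5a+7t+2)(a-6x+6)

Group: 5a(3a^2-19ax+26a+6x^2-54x+48) + (7t+2)(3a^2-19ax+26a+6x^2-54x+48); both groups contain (3a^2-19ax+26a+6x^2-54x+48), so (5a+7t+2) is a factor with cofactor 3a^2-19ax+26a+6x^2-54x+48.
The cofactor groups again: 3a^2-19ax+26a+6x^2-54x+48 = a(3a-x+8) + (-6x+6)(3a-x+8); both groups contain (3a-x+8), giving (a-6x+6)(3a-x+8).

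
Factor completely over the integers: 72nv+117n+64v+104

Group as (72nv+117n) + (64v+104) = 9n(8v+13) + 8(8v+13).
Both groups share the factor (8v+13).

(8v+13)(9n+8)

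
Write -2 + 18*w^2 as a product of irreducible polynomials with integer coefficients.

Pull out the common factor 2; 9*w^2 - 1 is a difference of squares.

2*(3*w + 1)*(3*w - 1)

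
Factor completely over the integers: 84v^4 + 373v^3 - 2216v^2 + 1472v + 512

Among the possible rational roots, v = -1/4 is a root, so (4v + 1) is a factor; dividing leaves 21v^3 + 88v^2 - 576v + 512.
Next, v = 8/3 is a root, giving the factor (3v - 8) and quotient 7v^2 + 48v - 64.
The remaining quadratic factors as (7v - 8)(v + 8).

(3v - 8)(4v + 1)(7v - 8)(v + 8)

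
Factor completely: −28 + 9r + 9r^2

Need a pair with product 9·(−28) = −252 and sum 9: that's −12 and 21.
Split the middle term: 9r^2 − 12r + 21r − 28 = 3r(3r − 4) + 7(3r − 4).

(3r + 7)(3r − 4)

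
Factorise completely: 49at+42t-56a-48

Group as (49at-56a) + (42t-48) = 7a(7t-8) + 6(7t-8).
Both groups share the factor (7t-8).

(7a+6)(7t-8)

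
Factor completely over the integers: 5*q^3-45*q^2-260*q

Pull out the common factor 5*q, then factor the remaining trinomial.

5*q*(q+4)*(q-13)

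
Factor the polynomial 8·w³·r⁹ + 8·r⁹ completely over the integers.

Every term has a factor of 8·r⁹; factoring it out leaves w³ + 1.
Recognize a sum of cubes with the parts w and 1.

8·r⁹·(w + 1)·(w² - w + 1)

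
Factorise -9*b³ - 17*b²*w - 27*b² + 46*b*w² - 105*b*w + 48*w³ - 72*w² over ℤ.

Group: b*(-9*b² - 35*b*w - 24*w²) + (-2*w + 3)*(-9*b² - 35*b*w - 24*w²); both groups contain (-9*b² - 35*b*w - 24*w²), so (b - 2*w + 3) is a factor with cofactor -9*b² - 35*b*w - 24*w².
The cofactor groups again: -9*b² - 35*b*w - 24*w² = -b*(9*b + 8*w) - 3*w*(9*b + 8*w); both groups contain (9*b + 8*w), giving -(b + 3*w)*(9*b + 8*w).

-(9*b + 8*w)*(b + 3*w)*(b - 2*w + 3)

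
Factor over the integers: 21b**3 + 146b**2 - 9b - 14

Trying the rational-root candidates, b = -7 is a root, giving the factor (b + 7) and quotient 21b**2 - b - 2.
The remaining quadratic factors as (3b - 1)(7b + 2).

(3b - 1)(7b + 2)(b + 7)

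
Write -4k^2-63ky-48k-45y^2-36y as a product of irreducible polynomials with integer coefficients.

Group: -4k(k+15y+12) - 3y(k+15y+12); both groups contain (k+15y+12).

-(4k+3y)(k+15y+12)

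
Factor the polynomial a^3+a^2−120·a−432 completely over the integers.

(a+4)·(a+9)·(a−12)

By the rational root theorem, a = −9 is a root, so (a+9) is a factor; dividing leaves a^2−8·a−48.
The remaining quadratic factors as (a+4)(a−12).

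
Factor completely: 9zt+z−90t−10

Group as (9zt+z) + (−90t−10) = z(9t+1) − 10(9t+1).
Both groups share the factor (9t+1).

(9t+1)(z−10)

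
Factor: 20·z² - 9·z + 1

(4·z - 1)·(5·z - 1)

Need a pair with product 20·1 = 20 and sum -9: that's -5 and -4.
Split the middle term: 20·z² - 5·z - 4·z + 1 = 5·z·(4·z - 1) - (4·z - 1).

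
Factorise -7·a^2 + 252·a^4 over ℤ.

7·a^2·(6·a + 1)·(6·a - 1)

Factor out 7·a^2, leaving 36·a^2 - 1, which is a difference of two squares.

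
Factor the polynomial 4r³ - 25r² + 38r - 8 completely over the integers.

Among the possible rational roots, r = 4 is a root, so (r - 4) divides it; the quotient is 4r² - 9r + 2.
The remaining quadratic factors as (4r - 1)(r - 2).

(4r - 1)(r - 2)(r - 4)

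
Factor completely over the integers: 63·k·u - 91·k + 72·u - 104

Group as (63·k·u - 91·k) + (72·u - 104) = 7·k·(9·u - 13) + 8·(9·u - 13).
Both groups share the factor (9·u - 13).

(7·k + 8)·(9·u - 13)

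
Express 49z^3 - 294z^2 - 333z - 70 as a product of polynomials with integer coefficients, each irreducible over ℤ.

(7z + 2)(7z + 5)(z - 7)

By the rational root theorem, z = -2/7 is a root, so (7z + 2) divides it; the quotient is 7z^2 - 44z - 35.
The remaining quadratic factors as (z - 7)(7z + 5).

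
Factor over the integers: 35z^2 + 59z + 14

(5z + 7)(7z + 2)

Need a pair with product 35·14 = 490 and sum 59: that's 10 and 49.
Split the middle term: 35z^2 + 10z + 49z + 14 = 5z(7z + 2) + 7(7z + 2).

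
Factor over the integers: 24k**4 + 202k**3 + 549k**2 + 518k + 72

Among the possible rational roots, k = -9/4 is a root, giving the factor (4k + 9) and quotient 6k**3 + 37k**2 + 54k + 8.
Then k = -2 is a root, so (k + 2) is a factor; dividing leaves 6k**2 + 25k + 4.
The remaining quadratic factors as (k + 4)(6k + 1).

(4k + 9)(6k + 1)(k + 2)(k + 4)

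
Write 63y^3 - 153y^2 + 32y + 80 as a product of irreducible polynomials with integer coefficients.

Testing divisors of the constant over divisors of the leading coefficient, y = 4/3 is a root, so (3y - 4) is a factor; dividing leaves 21y^2 - 23y - 20.
The remaining quadratic factors as (7y + 4)(3y - 5).

(3y - 4)(3y - 5)(7y + 4)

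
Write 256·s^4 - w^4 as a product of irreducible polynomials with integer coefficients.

(4·s + w)·(4·s - w)·(16·s^2 + w^2)

Write as (16·s^2)² − (w^2)², then factor 16·s^2 - w^2 once more.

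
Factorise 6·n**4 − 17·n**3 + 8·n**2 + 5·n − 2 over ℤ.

Among the possible rational roots, n = −1/2 is a root, so (2·n + 1) divides it; the quotient is 3·n**3 − 10·n**2 + 9·n − 2.
Next, n = 1/3 is a root, giving the factor (3·n − 1) and quotient n**2 − 3·n + 2.
The remaining quadratic factors as (n − 1)(n − 2).

(2·n + 1)·(3·n − 1)·(n − 1)·(n − 2)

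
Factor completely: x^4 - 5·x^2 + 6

(x^2 - 2)·(x^2 - 3)

Substitute u = x^2 to get a quadratic in u, then factor.
x^2 - 3 is irreducible over ℤ (3 is not a perfect square).
x^2 - 2 is irreducible over ℤ (2 is not a perfect square).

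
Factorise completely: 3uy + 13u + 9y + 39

Group as (3uy + 13u) + (9y + 39) = u(3y + 13) + 3(3y + 13).
Both groups share the factor (3y + 13).

(3y + 13)(u + 3)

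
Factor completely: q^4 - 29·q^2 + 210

Substitute u = q^2 to get a quadratic in u, then factor.
q^2 - 14 is irreducible over ℤ (14 is not a perfect square).
q^2 - 15 is irreducible over ℤ (15 is not a perfect square).

(q^2 - 14)·(q^2 - 15)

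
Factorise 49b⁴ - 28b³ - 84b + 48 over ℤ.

(7b - 4)(7b³ - 12)

Group as (49b⁴ - 84b) + (-28b³ + 48) = 7b(7b³ - 12) - 4(7b³ - 12).
Both groups share the factor (7b³ - 12).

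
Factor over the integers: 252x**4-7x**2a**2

7x**2(6x-a)(6x+a)

Factor out 7x**2, leaving 36x**2-a**2, which is a difference of two squares.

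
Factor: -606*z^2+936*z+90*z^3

6*z*(3*z-13)*(5*z-12)

Pull out the common factor 6*z, then factor the remaining trinomial.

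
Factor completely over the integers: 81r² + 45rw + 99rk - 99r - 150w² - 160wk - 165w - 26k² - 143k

(9r - 10w - 2k - 11)(9r + 15w + 13k)

Group: 9r(9r - 10w - 2k - 11) + (15w + 13k)(9r - 10w - 2k - 11); both groups contain (9r - 10w - 2k - 11).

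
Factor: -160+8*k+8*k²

Pull out the common factor 8, then factor the remaining trinomial.

8*(k+5)*(k-4)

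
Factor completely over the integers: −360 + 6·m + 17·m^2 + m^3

(m + 15)·(m + 6)·(m − 4)

Testing divisors of the constant over divisors of the leading coefficient, m = 4 is a root, giving the factor (m − 4) and quotient m^2 + 21·m + 90.
The remaining quadratic factors as (m + 15)(m + 6).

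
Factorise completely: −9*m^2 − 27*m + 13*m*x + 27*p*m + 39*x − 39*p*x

Group: 3*p*(9*m − 13*x) + (−m − 3)*(9*m − 13*x); both groups contain (9*m − 13*x).

(3*p − m − 3)*(9*m − 13*x)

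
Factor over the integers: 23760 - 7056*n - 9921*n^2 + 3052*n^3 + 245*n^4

(5*n - 12)*(7*n + 11)*(7*n - 12)*(n + 15)

Testing divisors of the constant over divisors of the leading coefficient, n = -15 is a root, giving the factor (n + 15) and quotient 245*n^3 - 623*n^2 - 576*n + 1584.
Continuing, n = -11/7 is a root, so (7*n + 11) is a factor; dividing leaves 35*n^2 - 144*n + 144.
The remaining quadratic factors as (7*n - 12)(5*n - 12).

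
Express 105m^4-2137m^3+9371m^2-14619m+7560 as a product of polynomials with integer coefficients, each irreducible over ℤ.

(3m-8)(5m-7)(7m-9)(m-15)

By the rational root theorem, m = 8/3 is a root, so (3m-8) is a factor; dividing leaves 35m^3-619m^2+1473m-945.
Next, m = 7/5 is a root, so (5m-7) divides it; the quotient is 7m^2-114m+135.
The remaining quadratic factors as (m-15)(7m-9).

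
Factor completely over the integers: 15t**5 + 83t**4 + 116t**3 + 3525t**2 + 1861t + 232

By the rational root theorem, t = -1/3 is a root, so (3t + 1) divides it; the quotient is 5t**4 + 26t**3 + 30t**2 + 1165t + 232.
Continuing, t = -1/5 is a root, so (5t + 1) is a factor; dividing leaves t**3 + 5t**2 + 5t + 232.
Then t = -8 is a root, so (t + 8) is a factor; dividing leaves t**2 - 3t + 29.
The quadratic t**2 - 3t + 29 has discriminant -107 < 0 and is irreducible over ℤ.

(3t + 1)(5t + 1)(t + 8)(t**2 - 3t + 29)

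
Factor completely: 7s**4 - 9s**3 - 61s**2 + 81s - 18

By the rational root theorem, s = 3 is a root, giving the factor (s - 3) and quotient 7s**3 + 12s**2 - 25s + 6.
Then s = 2/7 is a root, giving the factor (7s - 2) and quotient s**2 + 2s - 3.
The remaining quadratic factors as (s + 3)(s - 1).

(7s - 2)(s + 3)(s - 1)(s - 3)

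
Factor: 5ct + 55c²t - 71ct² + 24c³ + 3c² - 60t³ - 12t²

(3c - 4t)(8c + 5t + 1)(c + 3t)

Group: 8c(3c² + 5ct - 12t²) + (5t + 1)(3c² + 5ct - 12t²); both groups contain (3c² + 5ct - 12t²), so (8c + 5t + 1) is a factor with cofactor 3c² + 5ct - 12t².
The cofactor groups again: 3c² + 5ct - 12t² = c(3c - 4t) + 3t(3c - 4t); both groups contain (3c - 4t), giving (c + 3t)(3c - 4t).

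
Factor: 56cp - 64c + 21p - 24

Group as (56cp - 64c) + (21p - 24) = 8c(7p - 8) + 3(7p - 8).
Both groups share the factor (7p - 8).

(7p - 8)(8c + 3)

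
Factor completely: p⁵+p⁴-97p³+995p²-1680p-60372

Testing divisors of the constant over divisors of the leading coefficient, p = -6 is a root, so (p+6) is a factor; dividing leaves p⁴-5p³-67p²+1397p-10062.
Next, p = -13 is a root, giving the factor (p+13) and quotient p³-18p²+167p-774.
Continuing, p = 9 is a root, giving the factor (p-9) and quotient p²-9p+86.
The quadratic p²-9p+86 has discriminant -263 < 0 and is irreducible over ℤ.

(p+13)(p+6)(p-9)(p²-9p+86)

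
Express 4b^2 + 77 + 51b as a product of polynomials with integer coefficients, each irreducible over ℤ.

Need a pair with product 4·77 = 308 and sum 51: that's 44 and 7.
Split the middle term: 4b^2 + 44b + 7b + 77 = 4b(b + 11) + 7(b + 11).

(4b + 7)(b + 11)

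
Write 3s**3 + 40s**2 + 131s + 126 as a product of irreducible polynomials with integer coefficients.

By the rational root theorem, s = −9 is a root, so (s + 9) divides it; the quotient is 3s**2 + 13s + 14.
The remaining quadratic factors as (s + 2)(3s + 7).

(3s + 7)(s + 2)(s + 9)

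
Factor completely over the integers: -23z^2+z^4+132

(z^2-11)(z^2-12)

Substitute u = z^2 to get a quadratic in u, then factor.
z^2-12 is irreducible over ℤ (12 is not a perfect square).
z^2-11 is irreducible over ℤ (11 is not a perfect square).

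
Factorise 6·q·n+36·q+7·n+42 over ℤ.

(6·q+7)·(n+6)

Group as (6·q·n+36·q) + (7·n+42) = 6·q·(n+6) + 7·(n+6).
Both groups share the factor (n+6).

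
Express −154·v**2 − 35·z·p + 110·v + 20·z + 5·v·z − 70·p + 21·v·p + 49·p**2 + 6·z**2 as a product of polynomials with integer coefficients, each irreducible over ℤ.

Group: −14·v·(11·v + 2·z − 7·p) + (3·z − 7·p + 10)·(11·v + 2·z − 7·p); both groups contain (11·v + 2·z − 7·p).

−(11·v + 2·z − 7·p)·(14·v − 3·z + 7·p − 10)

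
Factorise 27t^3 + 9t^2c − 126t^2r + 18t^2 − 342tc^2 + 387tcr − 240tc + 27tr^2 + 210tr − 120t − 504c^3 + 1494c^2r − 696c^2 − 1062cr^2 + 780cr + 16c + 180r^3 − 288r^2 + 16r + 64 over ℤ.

(3t − 12c + 3r − 4)(3t + 6c − 12r + 8)(3t + 7c − 5r − 2)

Group: 3t(9t^2 + 39tc − 51tr + 18t + 42c^2 − 114cr + 44c + 60r^2 − 16r − 16) + (−12c + 3r − 4)(9t^2 + 39tc − 51tr + 18t + 42c^2 − 114cr + 44c + 60r^2 − 16r − 16); both groups contain (9t^2 + 39tc − 51tr + 18t + 42c^2 − 114cr + 44c + 60r^2 − 16r − 16), so (3t − 12c + 3r − 4) is a factor with cofactor 9t^2 + 39tc − 51tr + 18t + 42c^2 − 114cr + 44c + 60r^2 − 16r − 16.
The cofactor groups again: 9t^2 + 39tc − 51tr + 18t + 42c^2 − 114cr + 44c + 60r^2 − 16r − 16 = 3t(3t + 6c − 12r + 8) + (7c − 5r − 2)(3t + 6c − 12r + 8); both groups contain (3t + 6c − 12r + 8), giving (3t + 7c − 5r − 2)(3t + 6c − 12r + 8).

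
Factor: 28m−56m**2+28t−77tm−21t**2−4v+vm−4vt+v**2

Group: v(v+3t+8m−4) + (−7t−7m)(v+3t+8m−4); both groups contain (v+3t+8m−4).

(v−7t−7m)(v+3t+8m−4)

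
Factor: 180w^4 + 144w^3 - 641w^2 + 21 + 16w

(2w - 3)(3w + 7)(5w - 1)(6w + 1)

Among the possible rational roots, w = -1/6 is a root, so (6w + 1) divides it; the quotient is 30w^3 + 19w^2 - 110w + 21.
Next, w = 1/5 is a root, so (5w - 1) is a factor; dividing leaves 6w^2 + 5w - 21.
The remaining quadratic factors as (3w + 7)(2w - 3).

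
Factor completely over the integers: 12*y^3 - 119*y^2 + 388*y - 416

Among the possible rational roots, y = 4 is a root, so (y - 4) divides it; the quotient is 12*y^2 - 71*y + 104.
The remaining quadratic factors as (4*y - 13)(3*y - 8).

(3*y - 8)*(4*y - 13)*(y - 4)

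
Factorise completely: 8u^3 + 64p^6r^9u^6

8u^3(2p^2r^3u + 1)(4p^4r^6u^2 - 2p^2r^3u + 1)

Factor out 8u^3 first: what remains is 8p^6r^9u^3 + 1.
Recognize a sum of cubes with the parts 2p^2r^3u and 1.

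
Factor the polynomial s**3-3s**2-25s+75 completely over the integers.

(s+5)(s-3)(s-5)

Trying the rational-root candidates, s = 3 is a root, giving the factor (s-3) and quotient s**2-25.
The remaining quadratic factors as (s-5)(s+5).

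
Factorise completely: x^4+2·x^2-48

Substitute u = x^2 to get a quadratic in u, then factor.
x^2-6 is irreducible over ℤ (6 is not a perfect square).
x^2+8 is irreducible over ℤ (always positive, so no real roots).

(x^2+8)·(x^2-6)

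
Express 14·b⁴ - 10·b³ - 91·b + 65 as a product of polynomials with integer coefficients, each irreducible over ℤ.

Group as (14·b⁴ - 91·b) + (-10·b³ + 65) = 7·b·(2·b³ - 13) - 5·(2·b³ - 13).
Both groups share the factor (2·b³ - 13).

(7·b - 5)·(2·b³ - 13)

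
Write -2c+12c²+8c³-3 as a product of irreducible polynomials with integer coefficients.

(2c+1)(2c+3)(2c-1)

Group as (8c³-2c) + (12c²-3) = 2c(4c²-1) + 3(4c²-1).
Both groups share the factor (4c²-1).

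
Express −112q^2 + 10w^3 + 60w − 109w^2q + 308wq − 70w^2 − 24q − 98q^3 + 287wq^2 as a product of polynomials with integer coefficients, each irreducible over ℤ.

(5w − 2q)(2w − 7q − 2)(w − 7q − 6)

Group: w(10w^2 − 39wq − 10w + 14q^2 + 4q) + (−7q − 6)(10w^2 − 39wq − 10w + 14q^2 + 4q); both groups contain (10w^2 − 39wq − 10w + 14q^2 + 4q), so (w − 7q − 6) is a factor with cofactor 10w^2 − 39wq − 10w + 14q^2 + 4q.
The cofactor groups again: 10w^2 − 39wq − 10w + 14q^2 + 4q = 2w(5w − 2q) + (−7q − 2)(5w − 2q); both groups contain (5w − 2q), giving (2w − 7q − 2)(5w − 2q).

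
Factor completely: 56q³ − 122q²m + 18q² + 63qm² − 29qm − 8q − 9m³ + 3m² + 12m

Group: 2q(28q² − 19qm + 9q + 3m² − m − 4) − 3m(28q² − 19qm + 9q + 3m² − m − 4); both groups contain (28q² − 19qm + 9q + 3m² − m − 4), so (2q − 3m) is a factor with cofactor 28q² − 19qm + 9q + 3m² − m − 4.
The cofactor groups again: 28q² − 19qm + 9q + 3m² − m − 4 = 7q(4q − m − 1) + (−3m + 4)(4q − m − 1); both groups contain (4q − m − 1), giving (7q − 3m + 4)(4q − m − 1).

(2q − 3m)(7q − 3m + 4)(4q − m − 1)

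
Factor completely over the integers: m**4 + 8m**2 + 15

Substitute u = m**2 to get a quadratic in u, then factor.
m**2 + 3 is irreducible over ℤ (always positive, so no real roots).
m**2 + 5 is irreducible over ℤ (always positive, so no real roots).

(m**2 + 3)(m**2 + 5)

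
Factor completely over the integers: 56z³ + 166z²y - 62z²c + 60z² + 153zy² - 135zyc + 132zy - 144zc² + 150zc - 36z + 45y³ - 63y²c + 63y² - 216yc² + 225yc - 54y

(4z + 3y - 9c + 6)(2z + 3y)(7z + 5y + 8c - 3)

Group: 4z(14z² + 31zy + 16zc - 6z + 15y² + 24yc - 9y) + (3y - 9c + 6)(14z² + 31zy + 16zc - 6z + 15y² + 24yc - 9y); both groups contain (14z² + 31zy + 16zc - 6z + 15y² + 24yc - 9y), so (4z + 3y - 9c + 6) is a factor with cofactor 14z² + 31zy + 16zc - 6z + 15y² + 24yc - 9y.
The cofactor groups again: 14z² + 31zy + 16zc - 6z + 15y² + 24yc - 9y = 7z(2z + 3y) + (5y + 8c - 3)(2z + 3y); both groups contain (2z + 3y), giving (7z + 5y + 8c - 3)(2z + 3y).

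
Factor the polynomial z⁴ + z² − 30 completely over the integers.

Substitute u = z² to get a quadratic in u, then factor.
z² + 6 is irreducible over ℤ (always positive, so no real roots).
z² − 5 is irreducible over ℤ (5 is not a perfect square).

(z² + 6)·(z² − 5)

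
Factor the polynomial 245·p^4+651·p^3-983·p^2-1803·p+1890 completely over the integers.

(5·p+14)·(7·p+15)·(7·p-9)·(p-1)

Testing divisors of the constant over divisors of the leading coefficient, p = -15/7 is a root, so (7·p+15) is a factor; dividing leaves 35·p^3+18·p^2-179·p+126.
Continuing, p = 9/7 is a root, so (7·p-9) is a factor; dividing leaves 5·p^2+9·p-14.
The remaining quadratic factors as (p-1)(5·p+14).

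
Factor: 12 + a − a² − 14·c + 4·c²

Group: 2·c·(2·c − a − 3) + (a − 4)·(2·c − a − 3); both groups contain (2·c − a − 3).

(2·c − a − 3)·(2·c + a − 4)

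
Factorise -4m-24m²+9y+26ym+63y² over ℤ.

Group: 9y(7y+6m+1) - 4m(7y+6m+1); both groups contain (7y+6m+1).

(9y-4m)(7y+6m+1)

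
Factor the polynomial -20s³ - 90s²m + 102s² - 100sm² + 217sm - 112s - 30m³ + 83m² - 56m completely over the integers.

Group: 2s(-10s² - 15sm + 16s - 5m² + 8m) + (6m - 7)(-10s² - 15sm + 16s - 5m² + 8m); both groups contain (-10s² - 15sm + 16s - 5m² + 8m), so (2s + 6m - 7) is a factor with cofactor -10s² - 15sm + 16s - 5m² + 8m.
The cofactor groups again: -10s² - 15sm + 16s - 5m² + 8m = -5s(2s + m) + (-5m + 8)(2s + m); both groups contain (2s + m), giving -(5s + 5m - 8)(2s + m).

-(5s + 5m - 8)(2s + 6m - 7)(2s + m)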